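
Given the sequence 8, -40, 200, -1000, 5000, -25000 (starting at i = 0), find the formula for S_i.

Check ratios: -40 / 8 = -5.0
Common ratio r = -5.
First term a = 8.
Formula: S_i = 8 * (-5)^i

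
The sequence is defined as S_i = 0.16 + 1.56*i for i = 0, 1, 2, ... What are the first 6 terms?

This is an arithmetic sequence.
i=0: S_0 = 0.16 + 1.56*0 = 0.16
i=1: S_1 = 0.16 + 1.56*1 = 1.72
i=2: S_2 = 0.16 + 1.56*2 = 3.28
i=3: S_3 = 0.16 + 1.56*3 = 4.84
i=4: S_4 = 0.16 + 1.56*4 = 6.4
i=5: S_5 = 0.16 + 1.56*5 = 7.96
The first 6 terms are: [0.16, 1.72, 3.28, 4.84, 6.4, 7.96]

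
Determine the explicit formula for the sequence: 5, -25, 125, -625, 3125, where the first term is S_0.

Check ratios: -25 / 5 = -5.0
Common ratio r = -5.
First term a = 5.
Formula: S_i = 5 * (-5)^i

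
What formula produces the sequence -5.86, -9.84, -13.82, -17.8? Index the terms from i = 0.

Check differences: -9.84 - -5.86 = -3.98
-13.82 - -9.84 = -3.98
Common difference d = -3.98.
First term a = -5.86.
Formula: S_i = -5.86 - 3.98*i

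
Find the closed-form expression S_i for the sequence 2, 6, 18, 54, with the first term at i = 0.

Check ratios: 6 / 2 = 3.0
Common ratio r = 3.
First term a = 2.
Formula: S_i = 2 * 3^i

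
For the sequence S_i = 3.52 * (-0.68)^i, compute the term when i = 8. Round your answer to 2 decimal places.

S_8 = 3.52 * (-0.68)^8 ≈ 3.52 * 0.0457 ≈ 0.16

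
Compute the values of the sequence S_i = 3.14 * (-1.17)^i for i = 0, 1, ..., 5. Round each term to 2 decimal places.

This is a geometric sequence.
i=0: S_0 = 3.14 * (-1.17)^0 = 3.14
i=1: S_1 = 3.14 * (-1.17)^1 ≈ -3.67
i=2: S_2 = 3.14 * (-1.17)^2 ≈ 4.3
i=3: S_3 = 3.14 * (-1.17)^3 ≈ -5.03
i=4: S_4 = 3.14 * (-1.17)^4 ≈ 5.88
i=5: S_5 = 3.14 * (-1.17)^5 ≈ -6.88
The first 6 terms are: [3.14, -3.67, 4.3, -5.03, 5.88, -6.88]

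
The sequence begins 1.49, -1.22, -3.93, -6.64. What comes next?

Differences: -1.22 - 1.49 = -2.71
This is an arithmetic sequence with common difference d = -2.71.
Next term = -6.64 + -2.71 = -9.35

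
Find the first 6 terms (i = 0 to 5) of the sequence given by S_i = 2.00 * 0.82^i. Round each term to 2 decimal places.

This is a geometric sequence.
i=0: S_0 = 2.0 * 0.82^0 = 2.0
i=1: S_1 = 2.0 * 0.82^1 = 1.64
i=2: S_2 = 2.0 * 0.82^2 ≈ 1.34
i=3: S_3 = 2.0 * 0.82^3 ≈ 1.1
i=4: S_4 = 2.0 * 0.82^4 ≈ 0.9
i=5: S_5 = 2.0 * 0.82^5 ≈ 0.74
The first 6 terms are: [2.0, 1.64, 1.34, 1.1, 0.9, 0.74]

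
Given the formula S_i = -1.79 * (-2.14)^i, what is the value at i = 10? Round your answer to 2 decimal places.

S_10 = -1.79 * (-2.14)^10 ≈ -1.79 * 2014.363 ≈ -3605.71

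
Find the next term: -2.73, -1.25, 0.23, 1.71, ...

Differences: -1.25 - -2.73 = 1.48
This is an arithmetic sequence with common difference d = 1.48.
Next term = 1.71 + 1.48 = 3.19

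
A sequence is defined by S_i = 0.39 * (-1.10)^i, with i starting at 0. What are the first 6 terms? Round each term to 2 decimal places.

This is a geometric sequence.
i=0: S_0 = 0.39 * (-1.1)^0 = 0.39
i=1: S_1 = 0.39 * (-1.1)^1 ≈ -0.43
i=2: S_2 = 0.39 * (-1.1)^2 ≈ 0.47
i=3: S_3 = 0.39 * (-1.1)^3 ≈ -0.52
i=4: S_4 = 0.39 * (-1.1)^4 ≈ 0.57
i=5: S_5 = 0.39 * (-1.1)^5 ≈ -0.63
The first 6 terms are: [0.39, -0.43, 0.47, -0.52, 0.57, -0.63]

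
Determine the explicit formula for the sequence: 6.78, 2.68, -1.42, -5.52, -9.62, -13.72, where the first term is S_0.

Check differences: 2.68 - 6.78 = -4.1
-1.42 - 2.68 = -4.1
Common difference d = -4.1.
First term a = 6.78.
Formula: S_i = 6.78 - 4.10*i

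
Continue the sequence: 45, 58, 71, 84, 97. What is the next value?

Differences: 58 - 45 = 13
This is an arithmetic sequence with common difference d = 13.
Next term = 97 + 13 = 110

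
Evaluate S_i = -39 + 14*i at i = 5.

S_5 = -39 + 14*5 = -39 + 70 = 31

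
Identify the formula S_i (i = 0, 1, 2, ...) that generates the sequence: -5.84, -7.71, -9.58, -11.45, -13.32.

Check differences: -7.71 - -5.84 = -1.87
-9.58 - -7.71 = -1.87
Common difference d = -1.87.
First term a = -5.84.
Formula: S_i = -5.84 - 1.87*i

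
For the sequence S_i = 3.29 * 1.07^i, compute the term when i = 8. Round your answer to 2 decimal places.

S_8 = 3.29 * 1.07^8 ≈ 3.29 * 1.7182 ≈ 5.65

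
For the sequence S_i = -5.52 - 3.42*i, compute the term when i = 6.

S_6 = -5.52 + -3.42*6 = -5.52 + -20.52 = -26.04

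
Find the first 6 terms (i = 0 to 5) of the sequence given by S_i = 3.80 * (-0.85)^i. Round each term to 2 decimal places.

This is a geometric sequence.
i=0: S_0 = 3.8 * (-0.85)^0 = 3.8
i=1: S_1 = 3.8 * (-0.85)^1 = -3.23
i=2: S_2 = 3.8 * (-0.85)^2 ≈ 2.75
i=3: S_3 = 3.8 * (-0.85)^3 ≈ -2.33
i=4: S_4 = 3.8 * (-0.85)^4 ≈ 1.98
i=5: S_5 = 3.8 * (-0.85)^5 ≈ -1.69
The first 6 terms are: [3.8, -3.23, 2.75, -2.33, 1.98, -1.69]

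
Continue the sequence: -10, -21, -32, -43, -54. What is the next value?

Differences: -21 - -10 = -11
This is an arithmetic sequence with common difference d = -11.
Next term = -54 + -11 = -65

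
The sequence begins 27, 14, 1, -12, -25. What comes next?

Differences: 14 - 27 = -13
This is an arithmetic sequence with common difference d = -13.
Next term = -25 + -13 = -38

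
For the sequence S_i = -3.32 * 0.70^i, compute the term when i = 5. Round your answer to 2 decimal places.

S_5 = -3.32 * 0.7^5 ≈ -3.32 * 0.1681 ≈ -0.56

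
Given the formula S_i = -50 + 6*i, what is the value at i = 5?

S_5 = -50 + 6*5 = -50 + 30 = -20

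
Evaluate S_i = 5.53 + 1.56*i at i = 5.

S_5 = 5.53 + 1.56*5 = 5.53 + 7.8 = 13.33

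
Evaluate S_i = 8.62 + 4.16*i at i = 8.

S_8 = 8.62 + 4.16*8 = 8.62 + 33.28 = 41.9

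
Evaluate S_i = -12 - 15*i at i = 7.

S_7 = -12 + -15*7 = -12 + -105 = -117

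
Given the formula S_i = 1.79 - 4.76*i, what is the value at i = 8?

S_8 = 1.79 + -4.76*8 = 1.79 + -38.08 = -36.29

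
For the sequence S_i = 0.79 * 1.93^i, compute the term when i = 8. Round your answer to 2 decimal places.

S_8 = 0.79 * 1.93^8 ≈ 0.79 * 192.5123 ≈ 152.08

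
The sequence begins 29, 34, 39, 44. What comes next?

Differences: 34 - 29 = 5
This is an arithmetic sequence with common difference d = 5.
Next term = 44 + 5 = 49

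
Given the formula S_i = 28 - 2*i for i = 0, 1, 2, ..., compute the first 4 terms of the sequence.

This is an arithmetic sequence.
i=0: S_0 = 28 + -2*0 = 28
i=1: S_1 = 28 + -2*1 = 26
i=2: S_2 = 28 + -2*2 = 24
i=3: S_3 = 28 + -2*3 = 22
The first 4 terms are: [28, 26, 24, 22]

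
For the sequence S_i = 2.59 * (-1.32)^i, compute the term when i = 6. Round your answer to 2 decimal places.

S_6 = 2.59 * (-1.32)^6 ≈ 2.59 * 5.2899 ≈ 13.7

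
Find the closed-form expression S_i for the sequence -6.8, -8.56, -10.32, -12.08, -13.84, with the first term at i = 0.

Check differences: -8.56 - -6.8 = -1.76
-10.32 - -8.56 = -1.76
Common difference d = -1.76.
First term a = -6.8.
Formula: S_i = -6.80 - 1.76*i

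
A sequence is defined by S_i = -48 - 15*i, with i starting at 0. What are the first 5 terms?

This is an arithmetic sequence.
i=0: S_0 = -48 + -15*0 = -48
i=1: S_1 = -48 + -15*1 = -63
i=2: S_2 = -48 + -15*2 = -78
i=3: S_3 = -48 + -15*3 = -93
i=4: S_4 = -48 + -15*4 = -108
The first 5 terms are: [-48, -63, -78, -93, -108]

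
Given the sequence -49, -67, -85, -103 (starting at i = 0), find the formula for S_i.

Check differences: -67 - -49 = -18
-85 - -67 = -18
Common difference d = -18.
First term a = -49.
Formula: S_i = -49 - 18*i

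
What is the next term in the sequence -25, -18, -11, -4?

Differences: -18 - -25 = 7
This is an arithmetic sequence with common difference d = 7.
Next term = -4 + 7 = 3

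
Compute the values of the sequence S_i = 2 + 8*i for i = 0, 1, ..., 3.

This is an arithmetic sequence.
i=0: S_0 = 2 + 8*0 = 2
i=1: S_1 = 2 + 8*1 = 10
i=2: S_2 = 2 + 8*2 = 18
i=3: S_3 = 2 + 8*3 = 26
The first 4 terms are: [2, 10, 18, 26]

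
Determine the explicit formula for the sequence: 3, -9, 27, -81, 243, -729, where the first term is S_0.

Check ratios: -9 / 3 = -3.0
Common ratio r = -3.
First term a = 3.
Formula: S_i = 3 * (-3)^i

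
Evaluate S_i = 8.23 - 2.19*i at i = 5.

S_5 = 8.23 + -2.19*5 = 8.23 + -10.95 = -2.72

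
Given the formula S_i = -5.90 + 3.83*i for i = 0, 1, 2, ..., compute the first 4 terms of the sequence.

This is an arithmetic sequence.
i=0: S_0 = -5.9 + 3.83*0 = -5.9
i=1: S_1 = -5.9 + 3.83*1 = -2.07
i=2: S_2 = -5.9 + 3.83*2 = 1.76
i=3: S_3 = -5.9 + 3.83*3 = 5.59
The first 4 terms are: [-5.9, -2.07, 1.76, 5.59]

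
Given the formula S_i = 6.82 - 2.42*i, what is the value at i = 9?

S_9 = 6.82 + -2.42*9 = 6.82 + -21.78 = -14.96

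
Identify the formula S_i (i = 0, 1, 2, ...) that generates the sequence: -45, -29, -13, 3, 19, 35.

Check differences: -29 - -45 = 16
-13 - -29 = 16
Common difference d = 16.
First term a = -45.
Formula: S_i = -45 + 16*i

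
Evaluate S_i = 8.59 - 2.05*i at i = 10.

S_10 = 8.59 + -2.05*10 = 8.59 + -20.5 = -11.91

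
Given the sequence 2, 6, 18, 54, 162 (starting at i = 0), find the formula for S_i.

Check ratios: 6 / 2 = 3.0
Common ratio r = 3.
First term a = 2.
Formula: S_i = 2 * 3^i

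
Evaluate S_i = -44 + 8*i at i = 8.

S_8 = -44 + 8*8 = -44 + 64 = 20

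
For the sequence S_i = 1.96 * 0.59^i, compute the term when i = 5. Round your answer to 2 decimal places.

S_5 = 1.96 * 0.59^5 ≈ 1.96 * 0.0715 ≈ 0.14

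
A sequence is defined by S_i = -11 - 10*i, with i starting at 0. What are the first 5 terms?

This is an arithmetic sequence.
i=0: S_0 = -11 + -10*0 = -11
i=1: S_1 = -11 + -10*1 = -21
i=2: S_2 = -11 + -10*2 = -31
i=3: S_3 = -11 + -10*3 = -41
i=4: S_4 = -11 + -10*4 = -51
The first 5 terms are: [-11, -21, -31, -41, -51]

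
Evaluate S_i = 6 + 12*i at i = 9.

S_9 = 6 + 12*9 = 6 + 108 = 114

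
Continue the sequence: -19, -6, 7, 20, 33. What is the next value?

Differences: -6 - -19 = 13
This is an arithmetic sequence with common difference d = 13.
Next term = 33 + 13 = 46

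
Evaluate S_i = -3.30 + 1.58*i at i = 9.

S_9 = -3.3 + 1.58*9 = -3.3 + 14.22 = 10.92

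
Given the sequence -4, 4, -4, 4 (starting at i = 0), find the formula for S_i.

Check ratios: 4 / -4 = -1.0
Common ratio r = -1.
First term a = -4.
Formula: S_i = -4 * (-1)^i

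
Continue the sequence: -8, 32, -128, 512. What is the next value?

Ratios: 32 / -8 = -4.0
This is a geometric sequence with common ratio r = -4.
Next term = 512 * -4 = -2048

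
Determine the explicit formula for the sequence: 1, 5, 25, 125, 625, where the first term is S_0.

Check ratios: 5 / 1 = 5.0
Common ratio r = 5.
First term a = 1.
Formula: S_i = 1 * 5^i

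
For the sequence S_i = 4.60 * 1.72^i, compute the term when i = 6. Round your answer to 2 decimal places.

S_6 = 4.6 * 1.72^6 ≈ 4.6 * 25.8923 ≈ 119.1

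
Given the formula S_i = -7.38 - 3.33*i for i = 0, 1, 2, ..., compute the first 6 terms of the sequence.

This is an arithmetic sequence.
i=0: S_0 = -7.38 + -3.33*0 = -7.38
i=1: S_1 = -7.38 + -3.33*1 = -10.71
i=2: S_2 = -7.38 + -3.33*2 = -14.04
i=3: S_3 = -7.38 + -3.33*3 = -17.37
i=4: S_4 = -7.38 + -3.33*4 = -20.7
i=5: S_5 = -7.38 + -3.33*5 = -24.03
The first 6 terms are: [-7.38, -10.71, -14.04, -17.37, -20.7, -24.03]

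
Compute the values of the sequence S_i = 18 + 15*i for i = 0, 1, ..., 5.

This is an arithmetic sequence.
i=0: S_0 = 18 + 15*0 = 18
i=1: S_1 = 18 + 15*1 = 33
i=2: S_2 = 18 + 15*2 = 48
i=3: S_3 = 18 + 15*3 = 63
i=4: S_4 = 18 + 15*4 = 78
i=5: S_5 = 18 + 15*5 = 93
The first 6 terms are: [18, 33, 48, 63, 78, 93]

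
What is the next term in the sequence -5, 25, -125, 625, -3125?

Ratios: 25 / -5 = -5.0
This is a geometric sequence with common ratio r = -5.
Next term = -3125 * -5 = 15625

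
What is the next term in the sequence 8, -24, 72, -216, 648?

Ratios: -24 / 8 = -3.0
This is a geometric sequence with common ratio r = -3.
Next term = 648 * -3 = -1944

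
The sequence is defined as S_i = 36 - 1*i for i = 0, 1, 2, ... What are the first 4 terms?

This is an arithmetic sequence.
i=0: S_0 = 36 + -1*0 = 36
i=1: S_1 = 36 + -1*1 = 35
i=2: S_2 = 36 + -1*2 = 34
i=3: S_3 = 36 + -1*3 = 33
The first 4 terms are: [36, 35, 34, 33]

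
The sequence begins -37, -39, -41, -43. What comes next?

Differences: -39 - -37 = -2
This is an arithmetic sequence with common difference d = -2.
Next term = -43 + -2 = -45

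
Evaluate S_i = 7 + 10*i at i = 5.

S_5 = 7 + 10*5 = 7 + 50 = 57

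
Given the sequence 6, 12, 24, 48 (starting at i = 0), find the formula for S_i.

Check ratios: 12 / 6 = 2.0
Common ratio r = 2.
First term a = 6.
Formula: S_i = 6 * 2^i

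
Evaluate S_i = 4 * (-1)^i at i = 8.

S_8 = 4 * (-1)^8 = 4 * 1 = 4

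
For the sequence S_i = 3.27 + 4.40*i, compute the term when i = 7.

S_7 = 3.27 + 4.4*7 = 3.27 + 30.8 = 34.07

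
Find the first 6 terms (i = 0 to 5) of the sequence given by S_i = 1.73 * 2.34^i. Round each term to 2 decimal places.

This is a geometric sequence.
i=0: S_0 = 1.73 * 2.34^0 = 1.73
i=1: S_1 = 1.73 * 2.34^1 ≈ 4.05
i=2: S_2 = 1.73 * 2.34^2 ≈ 9.47
i=3: S_3 = 1.73 * 2.34^3 ≈ 22.17
i=4: S_4 = 1.73 * 2.34^4 ≈ 51.87
i=5: S_5 = 1.73 * 2.34^5 ≈ 121.37
The first 6 terms are: [1.73, 4.05, 9.47, 22.17, 51.87, 121.37]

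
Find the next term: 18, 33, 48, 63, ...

Differences: 33 - 18 = 15
This is an arithmetic sequence with common difference d = 15.
Next term = 63 + 15 = 78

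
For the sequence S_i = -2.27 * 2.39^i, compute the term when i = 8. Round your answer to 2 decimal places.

S_8 = -2.27 * 2.39^8 ≈ -2.27 * 1064.592 ≈ -2416.62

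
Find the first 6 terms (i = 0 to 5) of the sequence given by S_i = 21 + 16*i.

This is an arithmetic sequence.
i=0: S_0 = 21 + 16*0 = 21
i=1: S_1 = 21 + 16*1 = 37
i=2: S_2 = 21 + 16*2 = 53
i=3: S_3 = 21 + 16*3 = 69
i=4: S_4 = 21 + 16*4 = 85
i=5: S_5 = 21 + 16*5 = 101
The first 6 terms are: [21, 37, 53, 69, 85, 101]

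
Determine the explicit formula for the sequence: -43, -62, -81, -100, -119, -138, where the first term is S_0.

Check differences: -62 - -43 = -19
-81 - -62 = -19
Common difference d = -19.
First term a = -43.
Formula: S_i = -43 - 19*i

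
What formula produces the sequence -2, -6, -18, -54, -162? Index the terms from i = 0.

Check ratios: -6 / -2 = 3.0
Common ratio r = 3.
First term a = -2.
Formula: S_i = -2 * 3^i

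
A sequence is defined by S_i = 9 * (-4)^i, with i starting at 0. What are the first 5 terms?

This is a geometric sequence.
i=0: S_0 = 9 * (-4)^0 = 9
i=1: S_1 = 9 * (-4)^1 = -36
i=2: S_2 = 9 * (-4)^2 = 144
i=3: S_3 = 9 * (-4)^3 = -576
i=4: S_4 = 9 * (-4)^4 = 2304
The first 5 terms are: [9, -36, 144, -576, 2304]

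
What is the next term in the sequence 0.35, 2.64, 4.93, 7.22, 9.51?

Differences: 2.64 - 0.35 = 2.29
This is an arithmetic sequence with common difference d = 2.29.
Next term = 9.51 + 2.29 = 11.8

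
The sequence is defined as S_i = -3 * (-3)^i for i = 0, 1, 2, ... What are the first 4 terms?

This is a geometric sequence.
i=0: S_0 = -3 * (-3)^0 = -3
i=1: S_1 = -3 * (-3)^1 = 9
i=2: S_2 = -3 * (-3)^2 = -27
i=3: S_3 = -3 * (-3)^3 = 81
The first 4 terms are: [-3, 9, -27, 81]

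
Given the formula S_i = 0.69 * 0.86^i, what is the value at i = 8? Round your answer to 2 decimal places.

S_8 = 0.69 * 0.86^8 ≈ 0.69 * 0.2992 ≈ 0.21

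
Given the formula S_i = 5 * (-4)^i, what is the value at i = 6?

S_6 = 5 * (-4)^6 = 5 * 4096 = 20480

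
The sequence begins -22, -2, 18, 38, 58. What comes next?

Differences: -2 - -22 = 20
This is an arithmetic sequence with common difference d = 20.
Next term = 58 + 20 = 78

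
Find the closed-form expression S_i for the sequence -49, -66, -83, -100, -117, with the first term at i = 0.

Check differences: -66 - -49 = -17
-83 - -66 = -17
Common difference d = -17.
First term a = -49.
Formula: S_i = -49 - 17*i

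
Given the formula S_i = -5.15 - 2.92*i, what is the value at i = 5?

S_5 = -5.15 + -2.92*5 = -5.15 + -14.6 = -19.75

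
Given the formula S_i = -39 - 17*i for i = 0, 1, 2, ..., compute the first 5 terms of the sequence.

This is an arithmetic sequence.
i=0: S_0 = -39 + -17*0 = -39
i=1: S_1 = -39 + -17*1 = -56
i=2: S_2 = -39 + -17*2 = -73
i=3: S_3 = -39 + -17*3 = -90
i=4: S_4 = -39 + -17*4 = -107
The first 5 terms are: [-39, -56, -73, -90, -107]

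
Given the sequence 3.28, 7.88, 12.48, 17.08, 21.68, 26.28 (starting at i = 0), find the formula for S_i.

Check differences: 7.88 - 3.28 = 4.6
12.48 - 7.88 = 4.6
Common difference d = 4.6.
First term a = 3.28.
Formula: S_i = 3.28 + 4.60*i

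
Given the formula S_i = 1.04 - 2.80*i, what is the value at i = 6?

S_6 = 1.04 + -2.8*6 = 1.04 + -16.8 = -15.76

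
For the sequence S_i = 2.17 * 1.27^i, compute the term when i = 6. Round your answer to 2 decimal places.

S_6 = 2.17 * 1.27^6 ≈ 2.17 * 4.1959 ≈ 9.11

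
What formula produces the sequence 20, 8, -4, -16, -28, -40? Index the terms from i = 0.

Check differences: 8 - 20 = -12
-4 - 8 = -12
Common difference d = -12.
First term a = 20.
Formula: S_i = 20 - 12*i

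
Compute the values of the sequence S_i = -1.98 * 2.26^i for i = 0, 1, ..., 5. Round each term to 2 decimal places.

This is a geometric sequence.
i=0: S_0 = -1.98 * 2.26^0 = -1.98
i=1: S_1 = -1.98 * 2.26^1 ≈ -4.47
i=2: S_2 = -1.98 * 2.26^2 ≈ -10.11
i=3: S_3 = -1.98 * 2.26^3 ≈ -22.86
i=4: S_4 = -1.98 * 2.26^4 ≈ -51.65
i=5: S_5 = -1.98 * 2.26^5 ≈ -116.74
The first 6 terms are: [-1.98, -4.47, -10.11, -22.86, -51.65, -116.74]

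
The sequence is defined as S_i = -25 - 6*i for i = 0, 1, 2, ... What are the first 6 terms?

This is an arithmetic sequence.
i=0: S_0 = -25 + -6*0 = -25
i=1: S_1 = -25 + -6*1 = -31
i=2: S_2 = -25 + -6*2 = -37
i=3: S_3 = -25 + -6*3 = -43
i=4: S_4 = -25 + -6*4 = -49
i=5: S_5 = -25 + -6*5 = -55
The first 6 terms are: [-25, -31, -37, -43, -49, -55]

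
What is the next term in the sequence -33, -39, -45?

Differences: -39 - -33 = -6
This is an arithmetic sequence with common difference d = -6.
Next term = -45 + -6 = -51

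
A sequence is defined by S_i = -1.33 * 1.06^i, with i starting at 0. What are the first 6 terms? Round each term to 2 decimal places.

This is a geometric sequence.
i=0: S_0 = -1.33 * 1.06^0 = -1.33
i=1: S_1 = -1.33 * 1.06^1 ≈ -1.41
i=2: S_2 = -1.33 * 1.06^2 ≈ -1.49
i=3: S_3 = -1.33 * 1.06^3 ≈ -1.58
i=4: S_4 = -1.33 * 1.06^4 ≈ -1.68
i=5: S_5 = -1.33 * 1.06^5 ≈ -1.78
The first 6 terms are: [-1.33, -1.41, -1.49, -1.58, -1.68, -1.78]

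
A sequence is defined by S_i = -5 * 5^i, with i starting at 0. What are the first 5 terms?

This is a geometric sequence.
i=0: S_0 = -5 * 5^0 = -5
i=1: S_1 = -5 * 5^1 = -25
i=2: S_2 = -5 * 5^2 = -125
i=3: S_3 = -5 * 5^3 = -625
i=4: S_4 = -5 * 5^4 = -3125
The first 5 terms are: [-5, -25, -125, -625, -3125]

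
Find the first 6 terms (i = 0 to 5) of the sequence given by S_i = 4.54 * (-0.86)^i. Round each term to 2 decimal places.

This is a geometric sequence.
i=0: S_0 = 4.54 * (-0.86)^0 = 4.54
i=1: S_1 = 4.54 * (-0.86)^1 ≈ -3.9
i=2: S_2 = 4.54 * (-0.86)^2 ≈ 3.36
i=3: S_3 = 4.54 * (-0.86)^3 ≈ -2.89
i=4: S_4 = 4.54 * (-0.86)^4 ≈ 2.48
i=5: S_5 = 4.54 * (-0.86)^5 ≈ -2.14
The first 6 terms are: [4.54, -3.9, 3.36, -2.89, 2.48, -2.14]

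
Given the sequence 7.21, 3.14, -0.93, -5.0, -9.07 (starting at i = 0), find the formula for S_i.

Check differences: 3.14 - 7.21 = -4.07
-0.93 - 3.14 = -4.07
Common difference d = -4.07.
First term a = 7.21.
Formula: S_i = 7.21 - 4.07*i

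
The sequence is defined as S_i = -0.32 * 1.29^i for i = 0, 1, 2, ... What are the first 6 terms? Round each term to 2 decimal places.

This is a geometric sequence.
i=0: S_0 = -0.32 * 1.29^0 = -0.32
i=1: S_1 = -0.32 * 1.29^1 ≈ -0.41
i=2: S_2 = -0.32 * 1.29^2 ≈ -0.53
i=3: S_3 = -0.32 * 1.29^3 ≈ -0.69
i=4: S_4 = -0.32 * 1.29^4 ≈ -0.89
i=5: S_5 = -0.32 * 1.29^5 ≈ -1.14
The first 6 terms are: [-0.32, -0.41, -0.53, -0.69, -0.89, -1.14]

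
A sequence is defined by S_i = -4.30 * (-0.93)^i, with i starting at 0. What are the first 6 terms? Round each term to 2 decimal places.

This is a geometric sequence.
i=0: S_0 = -4.3 * (-0.93)^0 = -4.3
i=1: S_1 = -4.3 * (-0.93)^1 ≈ 4.0
i=2: S_2 = -4.3 * (-0.93)^2 ≈ -3.72
i=3: S_3 = -4.3 * (-0.93)^3 ≈ 3.46
i=4: S_4 = -4.3 * (-0.93)^4 ≈ -3.22
i=5: S_5 = -4.3 * (-0.93)^5 ≈ 2.99
The first 6 terms are: [-4.3, 4.0, -3.72, 3.46, -3.22, 2.99]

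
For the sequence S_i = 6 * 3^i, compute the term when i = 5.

S_5 = 6 * 3^5 = 6 * 243 = 1458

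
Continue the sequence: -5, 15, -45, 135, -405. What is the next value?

Ratios: 15 / -5 = -3.0
This is a geometric sequence with common ratio r = -3.
Next term = -405 * -3 = 1215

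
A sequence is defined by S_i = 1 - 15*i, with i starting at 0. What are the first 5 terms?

This is an arithmetic sequence.
i=0: S_0 = 1 + -15*0 = 1
i=1: S_1 = 1 + -15*1 = -14
i=2: S_2 = 1 + -15*2 = -29
i=3: S_3 = 1 + -15*3 = -44
i=4: S_4 = 1 + -15*4 = -59
The first 5 terms are: [1, -14, -29, -44, -59]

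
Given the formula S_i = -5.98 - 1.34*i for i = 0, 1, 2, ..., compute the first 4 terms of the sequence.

This is an arithmetic sequence.
i=0: S_0 = -5.98 + -1.34*0 = -5.98
i=1: S_1 = -5.98 + -1.34*1 = -7.32
i=2: S_2 = -5.98 + -1.34*2 = -8.66
i=3: S_3 = -5.98 + -1.34*3 = -10.0
The first 4 terms are: [-5.98, -7.32, -8.66, -10.0]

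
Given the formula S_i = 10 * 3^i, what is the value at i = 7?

S_7 = 10 * 3^7 = 10 * 2187 = 21870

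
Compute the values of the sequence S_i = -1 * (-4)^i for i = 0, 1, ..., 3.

This is a geometric sequence.
i=0: S_0 = -1 * (-4)^0 = -1
i=1: S_1 = -1 * (-4)^1 = 4
i=2: S_2 = -1 * (-4)^2 = -16
i=3: S_3 = -1 * (-4)^3 = 64
The first 4 terms are: [-1, 4, -16, 64]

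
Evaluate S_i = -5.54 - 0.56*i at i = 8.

S_8 = -5.54 + -0.56*8 = -5.54 + -4.48 = -10.02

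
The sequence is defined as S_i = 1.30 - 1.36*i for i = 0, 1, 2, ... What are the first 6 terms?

This is an arithmetic sequence.
i=0: S_0 = 1.3 + -1.36*0 = 1.3
i=1: S_1 = 1.3 + -1.36*1 = -0.06
i=2: S_2 = 1.3 + -1.36*2 = -1.42
i=3: S_3 = 1.3 + -1.36*3 = -2.78
i=4: S_4 = 1.3 + -1.36*4 = -4.14
i=5: S_5 = 1.3 + -1.36*5 = -5.5
The first 6 terms are: [1.3, -0.06, -1.42, -2.78, -4.14, -5.5]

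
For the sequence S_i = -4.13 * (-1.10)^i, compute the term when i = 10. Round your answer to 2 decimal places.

S_10 = -4.13 * (-1.1)^10 ≈ -4.13 * 2.5937 ≈ -10.71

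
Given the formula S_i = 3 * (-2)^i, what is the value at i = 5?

S_5 = 3 * (-2)^5 = 3 * -32 = -96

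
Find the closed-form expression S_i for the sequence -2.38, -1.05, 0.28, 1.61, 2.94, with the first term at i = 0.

Check differences: -1.05 - -2.38 = 1.33
0.28 - -1.05 = 1.33
Common difference d = 1.33.
First term a = -2.38.
Formula: S_i = -2.38 + 1.33*i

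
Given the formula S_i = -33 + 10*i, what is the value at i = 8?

S_8 = -33 + 10*8 = -33 + 80 = 47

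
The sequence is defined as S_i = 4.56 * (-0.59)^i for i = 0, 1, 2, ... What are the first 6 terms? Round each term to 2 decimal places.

This is a geometric sequence.
i=0: S_0 = 4.56 * (-0.59)^0 = 4.56
i=1: S_1 = 4.56 * (-0.59)^1 ≈ -2.69
i=2: S_2 = 4.56 * (-0.59)^2 ≈ 1.59
i=3: S_3 = 4.56 * (-0.59)^3 ≈ -0.94
i=4: S_4 = 4.56 * (-0.59)^4 ≈ 0.55
i=5: S_5 = 4.56 * (-0.59)^5 ≈ -0.33
The first 6 terms are: [4.56, -2.69, 1.59, -0.94, 0.55, -0.33]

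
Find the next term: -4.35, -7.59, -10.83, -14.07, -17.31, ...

Differences: -7.59 - -4.35 = -3.24
This is an arithmetic sequence with common difference d = -3.24.
Next term = -17.31 + -3.24 = -20.55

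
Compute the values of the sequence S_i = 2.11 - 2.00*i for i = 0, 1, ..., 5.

This is an arithmetic sequence.
i=0: S_0 = 2.11 + -2.0*0 = 2.11
i=1: S_1 = 2.11 + -2.0*1 = 0.11
i=2: S_2 = 2.11 + -2.0*2 = -1.89
i=3: S_3 = 2.11 + -2.0*3 = -3.89
i=4: S_4 = 2.11 + -2.0*4 = -5.89
i=5: S_5 = 2.11 + -2.0*5 = -7.89
The first 6 terms are: [2.11, 0.11, -1.89, -3.89, -5.89, -7.89]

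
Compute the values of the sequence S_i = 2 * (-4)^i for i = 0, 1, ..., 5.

This is a geometric sequence.
i=0: S_0 = 2 * (-4)^0 = 2
i=1: S_1 = 2 * (-4)^1 = -8
i=2: S_2 = 2 * (-4)^2 = 32
i=3: S_3 = 2 * (-4)^3 = -128
i=4: S_4 = 2 * (-4)^4 = 512
i=5: S_5 = 2 * (-4)^5 = -2048
The first 6 terms are: [2, -8, 32, -128, 512, -2048]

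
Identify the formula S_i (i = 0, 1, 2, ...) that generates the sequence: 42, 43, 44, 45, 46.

Check differences: 43 - 42 = 1
44 - 43 = 1
Common difference d = 1.
First term a = 42.
Formula: S_i = 42 + 1*i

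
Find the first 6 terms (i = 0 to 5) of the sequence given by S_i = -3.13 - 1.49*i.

This is an arithmetic sequence.
i=0: S_0 = -3.13 + -1.49*0 = -3.13
i=1: S_1 = -3.13 + -1.49*1 = -4.62
i=2: S_2 = -3.13 + -1.49*2 = -6.11
i=3: S_3 = -3.13 + -1.49*3 = -7.6
i=4: S_4 = -3.13 + -1.49*4 = -9.09
i=5: S_5 = -3.13 + -1.49*5 = -10.58
The first 6 terms are: [-3.13, -4.62, -6.11, -7.6, -9.09, -10.58]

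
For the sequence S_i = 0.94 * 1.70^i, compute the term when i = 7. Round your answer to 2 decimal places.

S_7 = 0.94 * 1.7^7 ≈ 0.94 * 41.0339 ≈ 38.57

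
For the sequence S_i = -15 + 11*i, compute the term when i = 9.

S_9 = -15 + 11*9 = -15 + 99 = 84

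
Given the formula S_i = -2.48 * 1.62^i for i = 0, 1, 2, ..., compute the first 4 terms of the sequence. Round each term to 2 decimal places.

This is a geometric sequence.
i=0: S_0 = -2.48 * 1.62^0 = -2.48
i=1: S_1 = -2.48 * 1.62^1 ≈ -4.02
i=2: S_2 = -2.48 * 1.62^2 ≈ -6.51
i=3: S_3 = -2.48 * 1.62^3 ≈ -10.54
The first 4 terms are: [-2.48, -4.02, -6.51, -10.54]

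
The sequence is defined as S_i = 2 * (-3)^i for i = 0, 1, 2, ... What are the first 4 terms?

This is a geometric sequence.
i=0: S_0 = 2 * (-3)^0 = 2
i=1: S_1 = 2 * (-3)^1 = -6
i=2: S_2 = 2 * (-3)^2 = 18
i=3: S_3 = 2 * (-3)^3 = -54
The first 4 terms are: [2, -6, 18, -54]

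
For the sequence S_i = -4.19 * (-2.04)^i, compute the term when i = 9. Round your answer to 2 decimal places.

S_9 = -4.19 * (-2.04)^9 ≈ -4.19 * -611.8874 ≈ 2563.81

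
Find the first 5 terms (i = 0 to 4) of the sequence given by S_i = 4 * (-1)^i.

This is a geometric sequence.
i=0: S_0 = 4 * (-1)^0 = 4
i=1: S_1 = 4 * (-1)^1 = -4
i=2: S_2 = 4 * (-1)^2 = 4
i=3: S_3 = 4 * (-1)^3 = -4
i=4: S_4 = 4 * (-1)^4 = 4
The first 5 terms are: [4, -4, 4, -4, 4]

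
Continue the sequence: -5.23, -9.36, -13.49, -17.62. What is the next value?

Differences: -9.36 - -5.23 = -4.13
This is an arithmetic sequence with common difference d = -4.13.
Next term = -17.62 + -4.13 = -21.75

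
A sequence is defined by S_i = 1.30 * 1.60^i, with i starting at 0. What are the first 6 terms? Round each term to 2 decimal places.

This is a geometric sequence.
i=0: S_0 = 1.3 * 1.6^0 = 1.3
i=1: S_1 = 1.3 * 1.6^1 = 2.08
i=2: S_2 = 1.3 * 1.6^2 ≈ 3.33
i=3: S_3 = 1.3 * 1.6^3 ≈ 5.32
i=4: S_4 = 1.3 * 1.6^4 ≈ 8.52
i=5: S_5 = 1.3 * 1.6^5 ≈ 13.63
The first 6 terms are: [1.3, 2.08, 3.33, 5.32, 8.52, 13.63]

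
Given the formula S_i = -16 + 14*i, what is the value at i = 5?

S_5 = -16 + 14*5 = -16 + 70 = 54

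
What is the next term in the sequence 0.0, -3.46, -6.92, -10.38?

Differences: -3.46 - 0.0 = -3.46
This is an arithmetic sequence with common difference d = -3.46.
Next term = -10.38 + -3.46 = -13.84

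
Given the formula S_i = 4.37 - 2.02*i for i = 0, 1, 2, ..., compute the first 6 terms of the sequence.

This is an arithmetic sequence.
i=0: S_0 = 4.37 + -2.02*0 = 4.37
i=1: S_1 = 4.37 + -2.02*1 = 2.35
i=2: S_2 = 4.37 + -2.02*2 = 0.33
i=3: S_3 = 4.37 + -2.02*3 = -1.69
i=4: S_4 = 4.37 + -2.02*4 = -3.71
i=5: S_5 = 4.37 + -2.02*5 = -5.73
The first 6 terms are: [4.37, 2.35, 0.33, -1.69, -3.71, -5.73]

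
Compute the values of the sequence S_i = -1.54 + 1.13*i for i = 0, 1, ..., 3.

This is an arithmetic sequence.
i=0: S_0 = -1.54 + 1.13*0 = -1.54
i=1: S_1 = -1.54 + 1.13*1 = -0.41
i=2: S_2 = -1.54 + 1.13*2 = 0.72
i=3: S_3 = -1.54 + 1.13*3 = 1.85
The first 4 terms are: [-1.54, -0.41, 0.72, 1.85]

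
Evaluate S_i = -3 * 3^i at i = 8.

S_8 = -3 * 3^8 = -3 * 6561 = -19683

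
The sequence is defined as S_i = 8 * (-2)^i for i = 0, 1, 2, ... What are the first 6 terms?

This is a geometric sequence.
i=0: S_0 = 8 * (-2)^0 = 8
i=1: S_1 = 8 * (-2)^1 = -16
i=2: S_2 = 8 * (-2)^2 = 32
i=3: S_3 = 8 * (-2)^3 = -64
i=4: S_4 = 8 * (-2)^4 = 128
i=5: S_5 = 8 * (-2)^5 = -256
The first 6 terms are: [8, -16, 32, -64, 128, -256]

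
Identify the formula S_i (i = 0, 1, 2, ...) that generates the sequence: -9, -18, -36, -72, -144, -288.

Check ratios: -18 / -9 = 2.0
Common ratio r = 2.
First term a = -9.
Formula: S_i = -9 * 2^i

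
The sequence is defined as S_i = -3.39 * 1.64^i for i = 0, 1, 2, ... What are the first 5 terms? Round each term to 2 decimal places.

This is a geometric sequence.
i=0: S_0 = -3.39 * 1.64^0 = -3.39
i=1: S_1 = -3.39 * 1.64^1 ≈ -5.56
i=2: S_2 = -3.39 * 1.64^2 ≈ -9.12
i=3: S_3 = -3.39 * 1.64^3 ≈ -14.95
i=4: S_4 = -3.39 * 1.64^4 ≈ -24.52
The first 5 terms are: [-3.39, -5.56, -9.12, -14.95, -24.52]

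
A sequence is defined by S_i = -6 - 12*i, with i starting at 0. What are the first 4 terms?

This is an arithmetic sequence.
i=0: S_0 = -6 + -12*0 = -6
i=1: S_1 = -6 + -12*1 = -18
i=2: S_2 = -6 + -12*2 = -30
i=3: S_3 = -6 + -12*3 = -42
The first 4 terms are: [-6, -18, -30, -42]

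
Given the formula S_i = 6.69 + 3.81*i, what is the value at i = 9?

S_9 = 6.69 + 3.81*9 = 6.69 + 34.29 = 40.98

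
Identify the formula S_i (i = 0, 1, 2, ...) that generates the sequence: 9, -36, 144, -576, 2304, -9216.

Check ratios: -36 / 9 = -4.0
Common ratio r = -4.
First term a = 9.
Formula: S_i = 9 * (-4)^i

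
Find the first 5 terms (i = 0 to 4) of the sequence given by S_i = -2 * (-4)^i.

This is a geometric sequence.
i=0: S_0 = -2 * (-4)^0 = -2
i=1: S_1 = -2 * (-4)^1 = 8
i=2: S_2 = -2 * (-4)^2 = -32
i=3: S_3 = -2 * (-4)^3 = 128
i=4: S_4 = -2 * (-4)^4 = -512
The first 5 terms are: [-2, 8, -32, 128, -512]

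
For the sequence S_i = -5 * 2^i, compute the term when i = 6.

S_6 = -5 * 2^6 = -5 * 64 = -320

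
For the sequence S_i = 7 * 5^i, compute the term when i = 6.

S_6 = 7 * 5^6 = 7 * 15625 = 109375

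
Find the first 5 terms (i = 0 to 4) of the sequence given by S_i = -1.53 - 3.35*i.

This is an arithmetic sequence.
i=0: S_0 = -1.53 + -3.35*0 = -1.53
i=1: S_1 = -1.53 + -3.35*1 = -4.88
i=2: S_2 = -1.53 + -3.35*2 = -8.23
i=3: S_3 = -1.53 + -3.35*3 = -11.58
i=4: S_4 = -1.53 + -3.35*4 = -14.93
The first 5 terms are: [-1.53, -4.88, -8.23, -11.58, -14.93]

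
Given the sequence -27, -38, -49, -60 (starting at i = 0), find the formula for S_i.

Check differences: -38 - -27 = -11
-49 - -38 = -11
Common difference d = -11.
First term a = -27.
Formula: S_i = -27 - 11*i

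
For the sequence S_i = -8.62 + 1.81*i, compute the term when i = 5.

S_5 = -8.62 + 1.81*5 = -8.62 + 9.05 = 0.43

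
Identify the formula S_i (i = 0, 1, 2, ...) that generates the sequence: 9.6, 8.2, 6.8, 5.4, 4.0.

Check differences: 8.2 - 9.6 = -1.4
6.8 - 8.2 = -1.4
Common difference d = -1.4.
First term a = 9.6.
Formula: S_i = 9.60 - 1.40*i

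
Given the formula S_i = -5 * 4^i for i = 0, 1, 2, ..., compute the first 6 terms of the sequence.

This is a geometric sequence.
i=0: S_0 = -5 * 4^0 = -5
i=1: S_1 = -5 * 4^1 = -20
i=2: S_2 = -5 * 4^2 = -80
i=3: S_3 = -5 * 4^3 = -320
i=4: S_4 = -5 * 4^4 = -1280
i=5: S_5 = -5 * 4^5 = -5120
The first 6 terms are: [-5, -20, -80, -320, -1280, -5120]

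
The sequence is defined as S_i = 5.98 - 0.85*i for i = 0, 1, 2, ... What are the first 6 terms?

This is an arithmetic sequence.
i=0: S_0 = 5.98 + -0.85*0 = 5.98
i=1: S_1 = 5.98 + -0.85*1 = 5.13
i=2: S_2 = 5.98 + -0.85*2 = 4.28
i=3: S_3 = 5.98 + -0.85*3 = 3.43
i=4: S_4 = 5.98 + -0.85*4 = 2.58
i=5: S_5 = 5.98 + -0.85*5 = 1.73
The first 6 terms are: [5.98, 5.13, 4.28, 3.43, 2.58, 1.73]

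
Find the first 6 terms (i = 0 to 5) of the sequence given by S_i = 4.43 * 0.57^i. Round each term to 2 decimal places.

This is a geometric sequence.
i=0: S_0 = 4.43 * 0.57^0 = 4.43
i=1: S_1 = 4.43 * 0.57^1 ≈ 2.53
i=2: S_2 = 4.43 * 0.57^2 ≈ 1.44
i=3: S_3 = 4.43 * 0.57^3 ≈ 0.82
i=4: S_4 = 4.43 * 0.57^4 ≈ 0.47
i=5: S_5 = 4.43 * 0.57^5 ≈ 0.27
The first 6 terms are: [4.43, 2.53, 1.44, 0.82, 0.47, 0.27]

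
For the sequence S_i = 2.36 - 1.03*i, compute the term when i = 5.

S_5 = 2.36 + -1.03*5 = 2.36 + -5.15 = -2.79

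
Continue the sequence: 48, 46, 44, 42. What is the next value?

Differences: 46 - 48 = -2
This is an arithmetic sequence with common difference d = -2.
Next term = 42 + -2 = 40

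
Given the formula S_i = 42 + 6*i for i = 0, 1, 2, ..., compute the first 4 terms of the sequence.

This is an arithmetic sequence.
i=0: S_0 = 42 + 6*0 = 42
i=1: S_1 = 42 + 6*1 = 48
i=2: S_2 = 42 + 6*2 = 54
i=3: S_3 = 42 + 6*3 = 60
The first 4 terms are: [42, 48, 54, 60]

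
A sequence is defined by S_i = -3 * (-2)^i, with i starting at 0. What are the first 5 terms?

This is a geometric sequence.
i=0: S_0 = -3 * (-2)^0 = -3
i=1: S_1 = -3 * (-2)^1 = 6
i=2: S_2 = -3 * (-2)^2 = -12
i=3: S_3 = -3 * (-2)^3 = 24
i=4: S_4 = -3 * (-2)^4 = -48
The first 5 terms are: [-3, 6, -12, 24, -48]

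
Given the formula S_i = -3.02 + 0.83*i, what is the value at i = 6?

S_6 = -3.02 + 0.83*6 = -3.02 + 4.98 = 1.96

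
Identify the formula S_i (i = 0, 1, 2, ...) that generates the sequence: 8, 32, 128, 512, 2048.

Check ratios: 32 / 8 = 4.0
Common ratio r = 4.
First term a = 8.
Formula: S_i = 8 * 4^i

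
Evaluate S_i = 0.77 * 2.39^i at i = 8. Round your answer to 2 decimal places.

S_8 = 0.77 * 2.39^8 ≈ 0.77 * 1064.592 ≈ 819.74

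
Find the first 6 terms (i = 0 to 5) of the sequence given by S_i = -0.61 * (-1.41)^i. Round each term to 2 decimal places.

This is a geometric sequence.
i=0: S_0 = -0.61 * (-1.41)^0 = -0.61
i=1: S_1 = -0.61 * (-1.41)^1 ≈ 0.86
i=2: S_2 = -0.61 * (-1.41)^2 ≈ -1.21
i=3: S_3 = -0.61 * (-1.41)^3 ≈ 1.71
i=4: S_4 = -0.61 * (-1.41)^4 ≈ -2.41
i=5: S_5 = -0.61 * (-1.41)^5 ≈ 3.4
The first 6 terms are: [-0.61, 0.86, -1.21, 1.71, -2.41, 3.4]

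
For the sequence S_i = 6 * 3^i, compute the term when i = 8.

S_8 = 6 * 3^8 = 6 * 6561 = 39366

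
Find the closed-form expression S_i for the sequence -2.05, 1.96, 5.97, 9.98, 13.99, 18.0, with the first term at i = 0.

Check differences: 1.96 - -2.05 = 4.01
5.97 - 1.96 = 4.01
Common difference d = 4.01.
First term a = -2.05.
Formula: S_i = -2.05 + 4.01*i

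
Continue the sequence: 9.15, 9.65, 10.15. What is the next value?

Differences: 9.65 - 9.15 = 0.5
This is an arithmetic sequence with common difference d = 0.5.
Next term = 10.15 + 0.5 = 10.65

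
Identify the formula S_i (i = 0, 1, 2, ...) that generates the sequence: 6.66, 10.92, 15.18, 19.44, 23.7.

Check differences: 10.92 - 6.66 = 4.26
15.18 - 10.92 = 4.26
Common difference d = 4.26.
First term a = 6.66.
Formula: S_i = 6.66 + 4.26*i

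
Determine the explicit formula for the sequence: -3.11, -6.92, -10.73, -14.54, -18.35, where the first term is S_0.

Check differences: -6.92 - -3.11 = -3.81
-10.73 - -6.92 = -3.81
Common difference d = -3.81.
First term a = -3.11.
Formula: S_i = -3.11 - 3.81*i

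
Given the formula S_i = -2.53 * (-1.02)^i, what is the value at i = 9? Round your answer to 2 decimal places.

S_9 = -2.53 * (-1.02)^9 ≈ -2.53 * -1.1951 ≈ 3.02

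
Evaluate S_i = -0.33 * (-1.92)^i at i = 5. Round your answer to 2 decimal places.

S_5 = -0.33 * (-1.92)^5 ≈ -0.33 * -26.0919 ≈ 8.61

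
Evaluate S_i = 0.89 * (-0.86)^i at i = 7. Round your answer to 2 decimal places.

S_7 = 0.89 * (-0.86)^7 ≈ 0.89 * -0.3479 ≈ -0.31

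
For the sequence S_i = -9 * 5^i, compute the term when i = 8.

S_8 = -9 * 5^8 = -9 * 390625 = -3515625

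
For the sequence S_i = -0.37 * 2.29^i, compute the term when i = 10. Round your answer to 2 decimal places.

S_10 = -0.37 * 2.29^10 ≈ -0.37 * 3966.0193 ≈ -1467.43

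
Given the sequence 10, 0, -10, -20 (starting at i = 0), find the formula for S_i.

Check differences: 0 - 10 = -10
-10 - 0 = -10
Common difference d = -10.
First term a = 10.
Formula: S_i = 10 - 10*i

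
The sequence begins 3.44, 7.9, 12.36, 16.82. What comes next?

Differences: 7.9 - 3.44 = 4.46
This is an arithmetic sequence with common difference d = 4.46.
Next term = 16.82 + 4.46 = 21.28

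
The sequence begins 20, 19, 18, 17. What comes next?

Differences: 19 - 20 = -1
This is an arithmetic sequence with common difference d = -1.
Next term = 17 + -1 = 16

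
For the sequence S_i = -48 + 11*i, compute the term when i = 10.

S_10 = -48 + 11*10 = -48 + 110 = 62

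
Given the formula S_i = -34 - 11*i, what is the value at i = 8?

S_8 = -34 + -11*8 = -34 + -88 = -122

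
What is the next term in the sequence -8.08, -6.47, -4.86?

Differences: -6.47 - -8.08 = 1.61
This is an arithmetic sequence with common difference d = 1.61.
Next term = -4.86 + 1.61 = -3.25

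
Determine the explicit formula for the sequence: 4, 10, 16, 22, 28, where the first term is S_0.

Check differences: 10 - 4 = 6
16 - 10 = 6
Common difference d = 6.
First term a = 4.
Formula: S_i = 4 + 6*i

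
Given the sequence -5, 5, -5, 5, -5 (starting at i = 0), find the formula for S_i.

Check ratios: 5 / -5 = -1.0
Common ratio r = -1.
First term a = -5.
Formula: S_i = -5 * (-1)^i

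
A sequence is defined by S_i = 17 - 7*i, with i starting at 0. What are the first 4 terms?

This is an arithmetic sequence.
i=0: S_0 = 17 + -7*0 = 17
i=1: S_1 = 17 + -7*1 = 10
i=2: S_2 = 17 + -7*2 = 3
i=3: S_3 = 17 + -7*3 = -4
The first 4 terms are: [17, 10, 3, -4]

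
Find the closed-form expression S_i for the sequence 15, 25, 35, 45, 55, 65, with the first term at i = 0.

Check differences: 25 - 15 = 10
35 - 25 = 10
Common difference d = 10.
First term a = 15.
Formula: S_i = 15 + 10*i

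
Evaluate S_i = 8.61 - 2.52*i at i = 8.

S_8 = 8.61 + -2.52*8 = 8.61 + -20.16 = -11.55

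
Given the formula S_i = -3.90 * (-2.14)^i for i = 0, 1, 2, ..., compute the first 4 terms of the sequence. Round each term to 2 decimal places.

This is a geometric sequence.
i=0: S_0 = -3.9 * (-2.14)^0 = -3.9
i=1: S_1 = -3.9 * (-2.14)^1 ≈ 8.35
i=2: S_2 = -3.9 * (-2.14)^2 ≈ -17.86
i=3: S_3 = -3.9 * (-2.14)^3 ≈ 38.22
The first 4 terms are: [-3.9, 8.35, -17.86, 38.22]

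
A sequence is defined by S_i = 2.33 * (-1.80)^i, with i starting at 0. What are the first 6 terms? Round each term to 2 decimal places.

This is a geometric sequence.
i=0: S_0 = 2.33 * (-1.8)^0 = 2.33
i=1: S_1 = 2.33 * (-1.8)^1 ≈ -4.19
i=2: S_2 = 2.33 * (-1.8)^2 ≈ 7.55
i=3: S_3 = 2.33 * (-1.8)^3 ≈ -13.59
i=4: S_4 = 2.33 * (-1.8)^4 ≈ 24.46
i=5: S_5 = 2.33 * (-1.8)^5 ≈ -44.03
The first 6 terms are: [2.33, -4.19, 7.55, -13.59, 24.46, -44.03]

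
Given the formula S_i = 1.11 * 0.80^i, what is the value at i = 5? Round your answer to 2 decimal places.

S_5 = 1.11 * 0.8^5 ≈ 1.11 * 0.3277 ≈ 0.36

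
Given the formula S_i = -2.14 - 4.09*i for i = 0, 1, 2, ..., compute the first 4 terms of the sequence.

This is an arithmetic sequence.
i=0: S_0 = -2.14 + -4.09*0 = -2.14
i=1: S_1 = -2.14 + -4.09*1 = -6.23
i=2: S_2 = -2.14 + -4.09*2 = -10.32
i=3: S_3 = -2.14 + -4.09*3 = -14.41
The first 4 terms are: [-2.14, -6.23, -10.32, -14.41]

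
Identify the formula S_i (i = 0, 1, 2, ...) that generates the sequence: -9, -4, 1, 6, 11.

Check differences: -4 - -9 = 5
1 - -4 = 5
Common difference d = 5.
First term a = -9.
Formula: S_i = -9 + 5*i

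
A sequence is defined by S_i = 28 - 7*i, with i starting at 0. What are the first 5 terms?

This is an arithmetic sequence.
i=0: S_0 = 28 + -7*0 = 28
i=1: S_1 = 28 + -7*1 = 21
i=2: S_2 = 28 + -7*2 = 14
i=3: S_3 = 28 + -7*3 = 7
i=4: S_4 = 28 + -7*4 = 0
The first 5 terms are: [28, 21, 14, 7, 0]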